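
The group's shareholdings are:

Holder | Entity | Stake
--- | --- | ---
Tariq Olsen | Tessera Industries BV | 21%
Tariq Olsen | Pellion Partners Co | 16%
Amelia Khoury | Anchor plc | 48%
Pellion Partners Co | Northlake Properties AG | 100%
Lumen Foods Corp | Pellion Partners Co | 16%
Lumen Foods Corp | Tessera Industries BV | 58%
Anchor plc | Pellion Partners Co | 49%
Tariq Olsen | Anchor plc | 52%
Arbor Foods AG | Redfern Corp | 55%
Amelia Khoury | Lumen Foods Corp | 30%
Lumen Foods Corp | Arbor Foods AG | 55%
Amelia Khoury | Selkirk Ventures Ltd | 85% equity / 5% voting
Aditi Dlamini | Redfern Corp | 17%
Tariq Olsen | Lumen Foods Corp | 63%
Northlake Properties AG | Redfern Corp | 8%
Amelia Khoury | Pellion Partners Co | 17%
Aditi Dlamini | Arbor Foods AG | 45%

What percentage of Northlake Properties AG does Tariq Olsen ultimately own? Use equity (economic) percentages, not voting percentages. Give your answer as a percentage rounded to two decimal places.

Tariq reaches Northlake along 3 paths.
Via Lumen → Pellion: 63% × 16% × 100% = 10.08%.
Via Pellion: 16% × 100% = 16%.
Via Anchor → Pellion: 52% × 49% × 100% = 25.48%.
Total: 10.08% + 16% + 25.48% = 51.56%.

51.56%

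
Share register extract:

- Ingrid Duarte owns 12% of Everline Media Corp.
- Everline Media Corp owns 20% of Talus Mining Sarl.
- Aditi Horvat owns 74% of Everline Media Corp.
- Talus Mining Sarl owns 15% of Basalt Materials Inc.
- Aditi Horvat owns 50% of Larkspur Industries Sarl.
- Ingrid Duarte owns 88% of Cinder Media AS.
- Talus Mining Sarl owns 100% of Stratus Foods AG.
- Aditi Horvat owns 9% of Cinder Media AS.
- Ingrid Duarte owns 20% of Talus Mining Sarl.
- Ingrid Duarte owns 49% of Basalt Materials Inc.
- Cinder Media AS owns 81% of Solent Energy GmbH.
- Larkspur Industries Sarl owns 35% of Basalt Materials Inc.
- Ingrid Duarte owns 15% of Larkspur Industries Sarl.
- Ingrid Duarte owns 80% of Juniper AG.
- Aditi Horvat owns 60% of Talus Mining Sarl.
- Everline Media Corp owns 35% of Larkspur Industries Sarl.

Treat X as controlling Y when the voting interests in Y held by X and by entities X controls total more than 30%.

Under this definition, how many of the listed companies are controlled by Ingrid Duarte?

Ingrid holds 88% of Cinder, so Ingrid controls Cinder.
Ingrid holds 49% of Basalt, so Ingrid controls Basalt.
Cinder holds 81% of Solent, so Ingrid controls Solent.
Ingrid holds 80% of Juniper, so Ingrid controls Juniper.
No other company's threshold is met.
Ingrid controls 4 companies.

4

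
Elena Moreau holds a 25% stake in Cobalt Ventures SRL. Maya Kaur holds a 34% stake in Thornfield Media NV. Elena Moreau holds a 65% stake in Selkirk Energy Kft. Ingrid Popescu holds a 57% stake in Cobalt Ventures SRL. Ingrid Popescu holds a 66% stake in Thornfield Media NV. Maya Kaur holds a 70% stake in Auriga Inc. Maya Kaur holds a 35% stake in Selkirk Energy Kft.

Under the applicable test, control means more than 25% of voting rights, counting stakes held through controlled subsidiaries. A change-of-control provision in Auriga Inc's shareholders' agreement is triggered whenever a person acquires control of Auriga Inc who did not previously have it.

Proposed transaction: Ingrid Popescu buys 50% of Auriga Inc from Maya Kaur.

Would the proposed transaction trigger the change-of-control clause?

Yes

The purchase adds only to Ingrid's holdings (Maya's stake shrinks), so Ingrid is the only person who could newly come to control Auriga.
Ingrid holds 57% of Cobalt, so Ingrid controls Cobalt.
Ingrid holds 66% of Thornfield, so Ingrid controls Thornfield.
Neither Ingrid nor any entity Ingrid controls holds any voting interest in Auriga.
So before the transaction, Ingrid does not control Auriga.
After the purchase, Ingrid holds 50% of Auriga directly, and Maya's stake falls to 20%.
Ingrid holds 50% of Auriga, so Ingrid controls Auriga.
Ingrid did not control Auriga before and does after, so the clause is triggered.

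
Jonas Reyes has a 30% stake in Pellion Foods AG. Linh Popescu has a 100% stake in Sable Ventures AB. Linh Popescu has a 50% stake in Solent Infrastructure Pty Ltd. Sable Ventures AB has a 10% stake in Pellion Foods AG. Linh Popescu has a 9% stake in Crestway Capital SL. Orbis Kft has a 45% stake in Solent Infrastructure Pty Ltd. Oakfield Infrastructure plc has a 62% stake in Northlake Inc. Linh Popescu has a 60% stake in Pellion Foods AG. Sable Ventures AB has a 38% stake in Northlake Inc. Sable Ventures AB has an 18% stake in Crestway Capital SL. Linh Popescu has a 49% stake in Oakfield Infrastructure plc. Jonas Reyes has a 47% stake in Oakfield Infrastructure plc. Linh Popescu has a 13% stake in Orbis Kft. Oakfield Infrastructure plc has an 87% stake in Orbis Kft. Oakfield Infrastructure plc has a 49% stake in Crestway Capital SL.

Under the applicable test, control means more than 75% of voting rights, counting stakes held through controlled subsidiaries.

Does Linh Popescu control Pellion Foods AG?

No

Linh holds 100% of Sable, so Linh controls Sable.
In Pellion, Linh's side holds only 10% + 60% = 70%, not > 75%.
So Linh does not control Pellion.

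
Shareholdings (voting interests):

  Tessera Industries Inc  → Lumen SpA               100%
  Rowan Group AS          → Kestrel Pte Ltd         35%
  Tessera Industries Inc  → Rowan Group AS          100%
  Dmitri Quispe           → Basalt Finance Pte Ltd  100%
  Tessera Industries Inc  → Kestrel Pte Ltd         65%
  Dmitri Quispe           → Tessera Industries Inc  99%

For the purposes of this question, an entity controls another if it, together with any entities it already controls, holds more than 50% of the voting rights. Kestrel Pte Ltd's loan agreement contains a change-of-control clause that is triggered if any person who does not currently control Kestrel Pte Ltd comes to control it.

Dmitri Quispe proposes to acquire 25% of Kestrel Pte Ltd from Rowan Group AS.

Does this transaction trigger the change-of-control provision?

The purchase adds only to Dmitri's holdings (Rowan's stake shrinks), so Dmitri is the only person who could newly come to control Kestrel.
Dmitri holds 99% of Tessera, so Dmitri controls Tessera.
Tessera holds 100% of Rowan, so Dmitri controls Rowan.
Rowan and Tessera together hold 35% + 65% = 100% of Kestrel, so Dmitri controls Kestrel.
So Dmitri already controls Kestrel before the transaction.
After the purchase, Dmitri holds 25% of Kestrel directly, and Rowan's stake falls to 10%.
Dmitri controlled Kestrel already, so this is not a new person acquiring control; every other person's position is unchanged or reduced.
No new person acquires control, so the clause is not triggered.

No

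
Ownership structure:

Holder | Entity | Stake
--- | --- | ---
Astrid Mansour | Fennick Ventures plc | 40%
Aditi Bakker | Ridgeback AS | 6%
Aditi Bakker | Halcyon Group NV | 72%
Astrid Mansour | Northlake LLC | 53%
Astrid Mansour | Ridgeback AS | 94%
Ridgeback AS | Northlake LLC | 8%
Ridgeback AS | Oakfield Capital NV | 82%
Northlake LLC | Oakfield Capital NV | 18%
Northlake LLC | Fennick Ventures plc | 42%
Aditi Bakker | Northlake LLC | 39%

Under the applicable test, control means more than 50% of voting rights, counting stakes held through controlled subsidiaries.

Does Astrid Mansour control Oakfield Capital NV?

Astrid holds 94% of Ridgeback, so Astrid controls Ridgeback.
Ridgeback and Astrid together hold 8% + 53% = 61% of Northlake, so Astrid controls Northlake.
Ridgeback and Northlake together hold 82% + 18% = 100% of Oakfield, so Astrid controls Oakfield.

Yes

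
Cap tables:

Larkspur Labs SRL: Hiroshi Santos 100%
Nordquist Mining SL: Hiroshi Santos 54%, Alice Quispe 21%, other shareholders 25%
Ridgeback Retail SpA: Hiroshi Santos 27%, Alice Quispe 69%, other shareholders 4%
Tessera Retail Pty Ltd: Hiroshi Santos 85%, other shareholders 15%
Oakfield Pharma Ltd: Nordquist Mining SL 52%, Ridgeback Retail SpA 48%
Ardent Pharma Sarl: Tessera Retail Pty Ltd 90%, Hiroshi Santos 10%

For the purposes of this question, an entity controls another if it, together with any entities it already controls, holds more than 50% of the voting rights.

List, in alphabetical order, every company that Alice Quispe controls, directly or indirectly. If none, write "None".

Alice holds 69% of Ridgeback, so Alice controls Ridgeback.
No other company's threshold is met.

Ridgeback Retail SpA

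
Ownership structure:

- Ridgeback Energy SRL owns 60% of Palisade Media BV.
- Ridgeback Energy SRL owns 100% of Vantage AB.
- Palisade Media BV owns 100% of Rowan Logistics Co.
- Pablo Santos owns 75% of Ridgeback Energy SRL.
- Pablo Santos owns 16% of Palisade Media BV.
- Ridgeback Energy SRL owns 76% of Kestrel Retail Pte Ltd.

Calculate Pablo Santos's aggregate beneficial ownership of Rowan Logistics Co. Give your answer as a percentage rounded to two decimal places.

61.00%

Pablo reaches Rowan along 2 paths.
Via Ridgeback → Palisade: 75% × 60% × 100% = 45%.
Via Palisade: 16% × 100% = 16%.
Total: 45% + 16% = 61%.
Rounded: 61.00%.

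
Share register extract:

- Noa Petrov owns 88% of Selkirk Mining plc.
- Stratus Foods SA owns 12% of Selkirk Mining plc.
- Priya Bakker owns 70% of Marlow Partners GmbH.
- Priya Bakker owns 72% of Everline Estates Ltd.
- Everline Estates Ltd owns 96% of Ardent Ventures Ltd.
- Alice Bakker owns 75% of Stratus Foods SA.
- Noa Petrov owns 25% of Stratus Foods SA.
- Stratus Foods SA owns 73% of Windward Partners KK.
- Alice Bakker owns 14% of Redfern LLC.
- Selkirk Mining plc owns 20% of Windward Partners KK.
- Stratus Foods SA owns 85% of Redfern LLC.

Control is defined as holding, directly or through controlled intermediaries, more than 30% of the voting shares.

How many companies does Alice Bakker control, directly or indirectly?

Alice holds 75% of Stratus, so Alice controls Stratus.
Stratus and Alice together hold 85% + 14% = 99% of Redfern, so Alice controls Redfern.
Stratus holds 73% of Windward, so Alice controls Windward.
No other company's threshold is met.
Alice controls 3 companies.

3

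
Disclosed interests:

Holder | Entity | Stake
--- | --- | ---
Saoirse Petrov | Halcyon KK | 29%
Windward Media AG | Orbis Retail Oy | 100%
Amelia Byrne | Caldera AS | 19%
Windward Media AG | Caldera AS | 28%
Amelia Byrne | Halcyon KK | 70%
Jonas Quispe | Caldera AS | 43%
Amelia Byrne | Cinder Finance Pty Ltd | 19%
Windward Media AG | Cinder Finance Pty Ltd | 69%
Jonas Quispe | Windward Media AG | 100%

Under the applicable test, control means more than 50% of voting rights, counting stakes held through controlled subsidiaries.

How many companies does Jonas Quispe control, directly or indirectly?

4

Jonas holds 100% of Windward, so Jonas controls Windward.
Windward and Jonas together hold 28% + 43% = 71% of Caldera, so Jonas controls Caldera.
Windward holds 69% of Cinder, so Jonas controls Cinder.
Windward holds 100% of Orbis, so Jonas controls Orbis.
No other company's threshold is met.
Jonas controls 4 companies.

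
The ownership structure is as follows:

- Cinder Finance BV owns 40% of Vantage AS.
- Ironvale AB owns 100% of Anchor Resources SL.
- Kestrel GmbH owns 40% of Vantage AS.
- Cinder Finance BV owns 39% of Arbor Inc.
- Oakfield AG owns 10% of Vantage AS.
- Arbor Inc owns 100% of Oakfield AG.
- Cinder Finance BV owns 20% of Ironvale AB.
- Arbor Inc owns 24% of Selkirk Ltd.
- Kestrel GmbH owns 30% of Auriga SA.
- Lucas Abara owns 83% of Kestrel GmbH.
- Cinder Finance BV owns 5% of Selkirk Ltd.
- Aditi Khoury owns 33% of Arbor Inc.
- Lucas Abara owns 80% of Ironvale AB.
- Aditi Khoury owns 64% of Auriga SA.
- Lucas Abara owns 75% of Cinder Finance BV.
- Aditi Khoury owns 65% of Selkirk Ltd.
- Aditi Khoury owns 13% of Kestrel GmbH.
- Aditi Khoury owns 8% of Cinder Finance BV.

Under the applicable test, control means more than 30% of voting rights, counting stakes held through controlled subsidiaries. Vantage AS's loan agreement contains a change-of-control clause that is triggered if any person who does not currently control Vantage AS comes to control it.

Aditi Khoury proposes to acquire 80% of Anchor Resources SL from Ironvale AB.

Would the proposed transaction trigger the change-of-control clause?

No

The purchase adds only to Aditi's holdings (Ironvale's stake shrinks), so Aditi is the only person who could newly come to control Vantage.
Aditi holds 33% of Arbor, so Aditi controls Arbor.
Aditi and Arbor together hold 65% + 24% = 89% of Selkirk, so Aditi controls Selkirk.
Arbor holds 100% of Oakfield, so Aditi controls Oakfield.
Aditi holds 64% of Auriga, so Aditi controls Auriga.
In Vantage, Aditi's side holds only 10%, not > 30%.
So before the transaction, Aditi does not control Vantage.
After the purchase, Aditi holds 80% of Anchor directly, and Ironvale's stake falls to 20%.
Aditi holds 80% of Anchor, so Aditi controls Anchor.
After the transaction, Aditi's side holds 10% of Vantage, not > 30%, so Aditi still does not control Vantage.
No new person acquires control, so the clause is not triggered.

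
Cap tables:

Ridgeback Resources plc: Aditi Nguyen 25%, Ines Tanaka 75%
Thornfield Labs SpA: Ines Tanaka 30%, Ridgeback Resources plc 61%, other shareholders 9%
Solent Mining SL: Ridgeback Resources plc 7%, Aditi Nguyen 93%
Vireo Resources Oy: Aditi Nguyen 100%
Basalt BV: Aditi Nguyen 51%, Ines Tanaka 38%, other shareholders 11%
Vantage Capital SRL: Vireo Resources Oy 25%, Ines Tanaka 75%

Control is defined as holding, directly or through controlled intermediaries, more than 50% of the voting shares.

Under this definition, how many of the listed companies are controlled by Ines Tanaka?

3

Ines holds 75% of Ridgeback, so Ines controls Ridgeback.
Ines and Ridgeback together hold 30% + 61% = 91% of Thornfield, so Ines controls Thornfield.
Ines holds 75% of Vantage, so Ines controls Vantage.
No other company's threshold is met.
Ines controls 3 companies.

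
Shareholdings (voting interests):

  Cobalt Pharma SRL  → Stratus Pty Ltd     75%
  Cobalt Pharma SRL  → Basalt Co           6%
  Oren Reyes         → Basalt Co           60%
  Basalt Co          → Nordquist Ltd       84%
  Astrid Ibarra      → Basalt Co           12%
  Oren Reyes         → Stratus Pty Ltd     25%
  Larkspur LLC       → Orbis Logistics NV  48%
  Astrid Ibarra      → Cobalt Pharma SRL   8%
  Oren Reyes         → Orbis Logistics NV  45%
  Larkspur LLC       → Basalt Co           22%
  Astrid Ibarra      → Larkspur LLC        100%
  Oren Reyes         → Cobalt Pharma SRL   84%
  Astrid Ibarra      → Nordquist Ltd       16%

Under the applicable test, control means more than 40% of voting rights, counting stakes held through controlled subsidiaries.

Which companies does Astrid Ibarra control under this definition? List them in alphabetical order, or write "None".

Astrid holds 100% of Larkspur, so Astrid controls Larkspur.
Larkspur holds 48% of Orbis, so Astrid controls Orbis.
No other company's threshold is met.

Larkspur LLC, Orbis Logistics NV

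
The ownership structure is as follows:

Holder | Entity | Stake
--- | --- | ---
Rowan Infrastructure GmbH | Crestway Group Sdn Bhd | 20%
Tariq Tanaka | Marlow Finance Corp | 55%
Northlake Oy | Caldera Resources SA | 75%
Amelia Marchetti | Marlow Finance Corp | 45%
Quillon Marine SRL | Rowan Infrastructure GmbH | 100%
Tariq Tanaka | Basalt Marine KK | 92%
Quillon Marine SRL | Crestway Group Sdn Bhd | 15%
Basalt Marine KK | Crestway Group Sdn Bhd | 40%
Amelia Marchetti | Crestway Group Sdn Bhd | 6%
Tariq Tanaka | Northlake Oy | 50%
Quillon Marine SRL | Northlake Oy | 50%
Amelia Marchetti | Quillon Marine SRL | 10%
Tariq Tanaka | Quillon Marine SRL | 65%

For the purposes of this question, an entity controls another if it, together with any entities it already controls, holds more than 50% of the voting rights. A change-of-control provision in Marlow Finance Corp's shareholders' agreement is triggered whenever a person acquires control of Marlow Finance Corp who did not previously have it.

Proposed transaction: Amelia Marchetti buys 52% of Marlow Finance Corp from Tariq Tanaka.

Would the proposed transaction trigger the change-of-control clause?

The purchase adds only to Amelia's holdings (Tariq's stake shrinks), so Amelia is the only person who could newly come to control Marlow.
Amelia's largest direct stake is 45% in Marlow, which does not meet the threshold, so Amelia controls no company.
In Marlow, Amelia's side holds only 45%, not > 50%.
So before the transaction, Amelia does not control Marlow.
After the purchase, Amelia's direct stake in Marlow rises to 45% + 52% = 97%, and Tariq's stake falls to 3%.
Amelia holds 97% of Marlow, so Amelia controls Marlow.
Amelia did not control Marlow before and does after, so the clause is triggered.

Yes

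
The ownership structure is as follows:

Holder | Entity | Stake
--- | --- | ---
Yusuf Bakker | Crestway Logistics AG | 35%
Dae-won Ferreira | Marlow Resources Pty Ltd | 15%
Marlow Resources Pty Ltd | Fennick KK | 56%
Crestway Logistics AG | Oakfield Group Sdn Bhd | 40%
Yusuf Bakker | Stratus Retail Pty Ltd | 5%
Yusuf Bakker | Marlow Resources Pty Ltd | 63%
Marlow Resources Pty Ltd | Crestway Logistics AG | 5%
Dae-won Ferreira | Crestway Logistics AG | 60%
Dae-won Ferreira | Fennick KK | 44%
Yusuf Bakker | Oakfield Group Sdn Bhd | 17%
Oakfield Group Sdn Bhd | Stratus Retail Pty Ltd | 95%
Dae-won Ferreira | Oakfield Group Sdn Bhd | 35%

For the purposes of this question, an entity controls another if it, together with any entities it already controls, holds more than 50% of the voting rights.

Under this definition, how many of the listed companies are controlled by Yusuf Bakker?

Yusuf holds 63% of Marlow, so Yusuf controls Marlow.
Marlow holds 56% of Fennick, so Yusuf controls Fennick.
No other company's threshold is met.
Yusuf controls 2 companies.

2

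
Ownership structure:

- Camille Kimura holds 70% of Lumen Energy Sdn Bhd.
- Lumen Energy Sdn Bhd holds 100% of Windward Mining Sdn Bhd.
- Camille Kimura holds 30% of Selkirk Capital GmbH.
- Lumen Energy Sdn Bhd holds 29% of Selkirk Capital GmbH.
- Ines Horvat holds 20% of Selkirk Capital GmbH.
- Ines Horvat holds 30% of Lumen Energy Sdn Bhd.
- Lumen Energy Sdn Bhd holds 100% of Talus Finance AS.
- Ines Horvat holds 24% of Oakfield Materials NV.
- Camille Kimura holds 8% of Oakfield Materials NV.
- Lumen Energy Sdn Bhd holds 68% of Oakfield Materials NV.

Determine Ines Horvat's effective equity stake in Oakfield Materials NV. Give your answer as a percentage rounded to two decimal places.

Ines reaches Oakfield along 2 paths.
Direct stake: 24% = 24%.
Via Lumen: 30% × 68% = 20.4%.
Total: 24% + 20.4% = 44.4%.
Rounded: 44.40%.

44.40%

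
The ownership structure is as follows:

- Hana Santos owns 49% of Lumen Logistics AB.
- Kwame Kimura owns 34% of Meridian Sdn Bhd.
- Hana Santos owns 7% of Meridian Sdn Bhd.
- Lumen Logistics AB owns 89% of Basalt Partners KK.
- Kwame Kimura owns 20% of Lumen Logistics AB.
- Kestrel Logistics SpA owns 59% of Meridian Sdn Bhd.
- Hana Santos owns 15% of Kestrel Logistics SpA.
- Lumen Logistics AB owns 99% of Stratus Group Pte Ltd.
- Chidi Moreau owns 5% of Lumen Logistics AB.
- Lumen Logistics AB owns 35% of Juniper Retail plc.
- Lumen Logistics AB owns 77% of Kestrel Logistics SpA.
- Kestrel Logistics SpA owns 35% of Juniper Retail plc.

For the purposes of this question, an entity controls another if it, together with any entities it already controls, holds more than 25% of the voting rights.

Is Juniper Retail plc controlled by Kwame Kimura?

No

Kwame holds 34% of Meridian, so Kwame controls Meridian.
Neither Kwame nor any entity Kwame controls holds any voting interest in Juniper.
So Kwame does not control Juniper.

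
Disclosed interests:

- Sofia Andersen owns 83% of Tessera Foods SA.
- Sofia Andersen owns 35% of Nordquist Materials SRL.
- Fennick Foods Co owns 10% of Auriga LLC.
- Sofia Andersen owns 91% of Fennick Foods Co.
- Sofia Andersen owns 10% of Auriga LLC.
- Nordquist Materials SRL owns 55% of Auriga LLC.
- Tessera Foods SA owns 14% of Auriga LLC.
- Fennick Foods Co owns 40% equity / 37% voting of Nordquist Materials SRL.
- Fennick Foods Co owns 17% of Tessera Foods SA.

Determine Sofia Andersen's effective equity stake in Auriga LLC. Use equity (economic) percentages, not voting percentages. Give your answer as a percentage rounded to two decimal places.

Sofia reaches Auriga along 6 paths.
Direct stake: 10% = 10%.
Via Nordquist: 35% × 55% = 19.25%.
Via Fennick → Nordquist: 91% × 40% × 55% = 20.02%.
Via Fennick: 91% × 10% = 9.1%.
Via Tessera: 83% × 14% = 11.62%.
Via Fennick → Tessera: 91% × 17% × 14% = 2.1658%.
Total: 10% + 19.25% + 20.02% + 9.1% + 11.62% + 2.1658% = 72.1558%.
Rounded: 72.16%.

72.16%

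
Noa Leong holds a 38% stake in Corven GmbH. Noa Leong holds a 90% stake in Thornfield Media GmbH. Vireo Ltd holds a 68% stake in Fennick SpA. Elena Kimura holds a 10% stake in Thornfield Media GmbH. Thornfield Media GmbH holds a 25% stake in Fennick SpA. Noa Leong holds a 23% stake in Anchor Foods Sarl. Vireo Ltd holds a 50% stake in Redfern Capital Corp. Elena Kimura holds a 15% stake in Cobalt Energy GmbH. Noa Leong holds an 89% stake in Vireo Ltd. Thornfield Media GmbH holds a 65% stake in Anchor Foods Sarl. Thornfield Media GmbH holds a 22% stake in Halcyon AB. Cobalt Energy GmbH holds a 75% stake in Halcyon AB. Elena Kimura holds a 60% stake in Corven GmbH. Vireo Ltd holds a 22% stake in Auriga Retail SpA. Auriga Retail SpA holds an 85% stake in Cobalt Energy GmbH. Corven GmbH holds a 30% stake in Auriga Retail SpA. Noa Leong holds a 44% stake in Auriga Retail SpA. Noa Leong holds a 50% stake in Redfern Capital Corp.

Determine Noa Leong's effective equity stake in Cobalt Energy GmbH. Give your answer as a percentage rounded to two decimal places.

63.73%

Noa reaches Cobalt along 3 paths.
Via Auriga: 44% × 85% = 37.4%.
Via Corven → Auriga: 38% × 30% × 85% = 9.69%.
Via Vireo → Auriga: 89% × 22% × 85% = 16.643%.
Total: 37.4% + 9.69% + 16.643% = 63.733%.
Rounded: 63.73%.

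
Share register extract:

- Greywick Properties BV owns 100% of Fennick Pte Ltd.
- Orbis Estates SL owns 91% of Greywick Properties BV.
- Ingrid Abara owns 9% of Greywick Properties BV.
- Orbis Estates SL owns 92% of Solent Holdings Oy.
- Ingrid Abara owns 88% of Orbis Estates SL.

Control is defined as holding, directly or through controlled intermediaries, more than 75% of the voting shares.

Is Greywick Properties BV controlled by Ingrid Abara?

Yes

Ingrid holds 88% of Orbis, so Ingrid controls Orbis.
Ingrid and Orbis together hold 9% + 91% = 100% of Greywick, so Ingrid controls Greywick.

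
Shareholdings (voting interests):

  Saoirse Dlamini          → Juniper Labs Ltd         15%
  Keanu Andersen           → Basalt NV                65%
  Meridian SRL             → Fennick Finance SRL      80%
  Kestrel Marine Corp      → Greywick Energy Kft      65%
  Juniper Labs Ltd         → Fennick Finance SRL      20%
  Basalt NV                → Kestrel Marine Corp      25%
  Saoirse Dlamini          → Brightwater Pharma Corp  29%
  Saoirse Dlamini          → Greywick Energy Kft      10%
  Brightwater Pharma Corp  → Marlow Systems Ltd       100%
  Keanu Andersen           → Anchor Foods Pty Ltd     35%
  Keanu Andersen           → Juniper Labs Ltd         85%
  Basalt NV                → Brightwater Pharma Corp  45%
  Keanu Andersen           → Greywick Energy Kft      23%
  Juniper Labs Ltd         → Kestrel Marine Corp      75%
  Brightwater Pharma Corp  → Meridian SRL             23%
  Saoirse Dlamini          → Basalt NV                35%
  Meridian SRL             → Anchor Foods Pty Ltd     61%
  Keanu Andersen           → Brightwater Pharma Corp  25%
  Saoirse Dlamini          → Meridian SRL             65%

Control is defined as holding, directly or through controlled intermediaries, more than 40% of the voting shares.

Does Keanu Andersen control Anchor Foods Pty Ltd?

Keanu holds 85% of Juniper, so Keanu controls Juniper.
Keanu holds 65% of Basalt, so Keanu controls Basalt.
Juniper and Basalt together hold 75% + 25% = 100% of Kestrel, so Keanu controls Kestrel.
Keanu and Basalt together hold 25% + 45% = 70% of Brightwater, so Keanu controls Brightwater.
Brightwater holds 100% of Marlow, so Keanu controls Marlow.
Keanu and Kestrel together hold 23% + 65% = 88% of Greywick, so Keanu controls Greywick.
In Anchor, Keanu's side holds only 35%, not > 40%.
So Keanu does not control Anchor.

No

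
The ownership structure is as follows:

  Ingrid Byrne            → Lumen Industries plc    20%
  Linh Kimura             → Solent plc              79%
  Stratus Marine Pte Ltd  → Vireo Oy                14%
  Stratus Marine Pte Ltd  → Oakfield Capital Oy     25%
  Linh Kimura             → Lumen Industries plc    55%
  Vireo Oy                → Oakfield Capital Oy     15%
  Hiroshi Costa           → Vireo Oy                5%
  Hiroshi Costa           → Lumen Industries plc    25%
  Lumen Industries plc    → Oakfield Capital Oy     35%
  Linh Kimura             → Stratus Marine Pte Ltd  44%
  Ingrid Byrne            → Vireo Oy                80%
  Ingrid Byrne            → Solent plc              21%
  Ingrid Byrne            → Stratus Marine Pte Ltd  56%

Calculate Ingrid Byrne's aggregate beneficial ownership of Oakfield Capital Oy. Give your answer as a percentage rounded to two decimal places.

34.18%

Ingrid reaches Oakfield along 4 paths.
Via Stratus: 56% × 25% = 14%.
Via Vireo: 80% × 15% = 12%.
Via Stratus → Vireo: 56% × 14% × 15% = 1.176%.
Via Lumen: 20% × 35% = 7%.
Total: 14% + 12% + 1.176% + 7% = 34.176%.
Rounded: 34.18%.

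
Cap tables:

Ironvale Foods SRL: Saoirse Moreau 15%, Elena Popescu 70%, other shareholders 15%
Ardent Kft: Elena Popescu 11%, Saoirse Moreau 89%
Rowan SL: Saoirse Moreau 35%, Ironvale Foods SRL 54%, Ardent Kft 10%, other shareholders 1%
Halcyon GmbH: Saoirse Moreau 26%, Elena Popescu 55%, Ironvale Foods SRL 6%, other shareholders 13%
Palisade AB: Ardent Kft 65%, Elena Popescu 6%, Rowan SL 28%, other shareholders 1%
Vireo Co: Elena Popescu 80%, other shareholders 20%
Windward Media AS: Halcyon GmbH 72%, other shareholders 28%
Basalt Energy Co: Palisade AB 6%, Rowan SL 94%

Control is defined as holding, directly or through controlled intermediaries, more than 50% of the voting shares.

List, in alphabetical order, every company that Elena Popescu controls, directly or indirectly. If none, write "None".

Basalt Energy Co, Halcyon GmbH, Ironvale Foods SRL, Rowan SL, Vireo Co, Windward Media AS

Elena holds 70% of Ironvale, so Elena controls Ironvale.
Ironvale holds 54% of Rowan, so Elena controls Rowan.
Elena and Ironvale together hold 55% + 6% = 61% of Halcyon, so Elena controls Halcyon.
Elena holds 80% of Vireo, so Elena controls Vireo.
Halcyon holds 72% of Windward, so Elena controls Windward.
Rowan holds 94% of Basalt, so Elena controls Basalt.
No other company's threshold is met.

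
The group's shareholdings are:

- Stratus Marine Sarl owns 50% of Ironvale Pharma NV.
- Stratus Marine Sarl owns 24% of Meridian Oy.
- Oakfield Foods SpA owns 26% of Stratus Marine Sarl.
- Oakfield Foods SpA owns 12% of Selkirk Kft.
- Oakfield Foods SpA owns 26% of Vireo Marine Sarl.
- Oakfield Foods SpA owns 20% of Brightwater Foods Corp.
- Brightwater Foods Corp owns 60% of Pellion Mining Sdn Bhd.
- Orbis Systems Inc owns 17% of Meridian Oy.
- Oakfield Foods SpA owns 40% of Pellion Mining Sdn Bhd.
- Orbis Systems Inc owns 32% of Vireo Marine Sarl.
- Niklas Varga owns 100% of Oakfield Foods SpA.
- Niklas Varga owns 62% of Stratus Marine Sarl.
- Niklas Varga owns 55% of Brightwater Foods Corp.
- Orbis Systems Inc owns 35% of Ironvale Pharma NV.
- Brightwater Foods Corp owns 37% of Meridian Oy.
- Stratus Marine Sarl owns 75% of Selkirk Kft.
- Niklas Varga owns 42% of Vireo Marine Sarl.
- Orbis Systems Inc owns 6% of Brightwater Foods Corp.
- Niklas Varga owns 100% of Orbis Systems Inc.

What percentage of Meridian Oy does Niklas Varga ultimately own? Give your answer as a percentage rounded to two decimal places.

Niklas reaches Meridian along 6 paths.
Via Orbis: 100% × 17% = 17%.
Via Oakfield → Stratus: 100% × 26% × 24% = 6.24%.
Via Stratus: 62% × 24% = 14.88%.
Via Brightwater: 55% × 37% = 20.35%.
Via Oakfield → Brightwater: 100% × 20% × 37% = 7.4%.
Via Orbis → Brightwater: 100% × 6% × 37% = 2.22%.
Total: 17% + 6.24% + 14.88% + 20.35% + 7.4% + 2.22% = 68.09%.

68.09%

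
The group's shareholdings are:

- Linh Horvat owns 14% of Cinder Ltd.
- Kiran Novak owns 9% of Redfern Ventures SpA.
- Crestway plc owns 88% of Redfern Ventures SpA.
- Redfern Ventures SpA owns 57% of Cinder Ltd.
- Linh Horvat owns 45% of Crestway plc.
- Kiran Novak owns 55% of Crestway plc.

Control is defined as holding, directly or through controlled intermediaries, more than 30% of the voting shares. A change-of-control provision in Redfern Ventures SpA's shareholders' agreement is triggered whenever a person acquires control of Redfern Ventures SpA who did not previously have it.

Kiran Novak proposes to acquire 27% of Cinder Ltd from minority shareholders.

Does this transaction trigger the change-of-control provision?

No

The purchase changes only Kiran's holdings, so Kiran is the only person who could newly come to control Redfern.
Kiran holds 55% of Crestway, so Kiran controls Crestway.
Crestway and Kiran together hold 88% + 9% = 97% of Redfern, so Kiran controls Redfern.
So Kiran already controls Redfern before the transaction.
After the purchase, Kiran holds 27% of Cinder directly.
Kiran controlled Redfern already, so this is not a new person acquiring control; every other person's position is unchanged or reduced.
No new person acquires control, so the clause is not triggered.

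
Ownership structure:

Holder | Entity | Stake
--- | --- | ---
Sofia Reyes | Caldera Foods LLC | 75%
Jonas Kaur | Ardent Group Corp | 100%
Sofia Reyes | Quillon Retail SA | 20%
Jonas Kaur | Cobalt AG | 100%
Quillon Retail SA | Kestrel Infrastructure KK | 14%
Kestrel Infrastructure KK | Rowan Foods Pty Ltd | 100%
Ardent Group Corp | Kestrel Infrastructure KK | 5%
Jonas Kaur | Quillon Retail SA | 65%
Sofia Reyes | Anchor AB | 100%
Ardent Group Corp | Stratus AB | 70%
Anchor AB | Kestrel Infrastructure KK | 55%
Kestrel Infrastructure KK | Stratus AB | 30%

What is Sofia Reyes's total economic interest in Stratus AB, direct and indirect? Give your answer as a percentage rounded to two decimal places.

17.34%

Sofia reaches Stratus along 2 paths.
Via Anchor → Kestrel: 100% × 55% × 30% = 16.5%.
Via Quillon → Kestrel: 20% × 14% × 30% = 0.84%.
Total: 16.5% + 0.84% = 17.34%.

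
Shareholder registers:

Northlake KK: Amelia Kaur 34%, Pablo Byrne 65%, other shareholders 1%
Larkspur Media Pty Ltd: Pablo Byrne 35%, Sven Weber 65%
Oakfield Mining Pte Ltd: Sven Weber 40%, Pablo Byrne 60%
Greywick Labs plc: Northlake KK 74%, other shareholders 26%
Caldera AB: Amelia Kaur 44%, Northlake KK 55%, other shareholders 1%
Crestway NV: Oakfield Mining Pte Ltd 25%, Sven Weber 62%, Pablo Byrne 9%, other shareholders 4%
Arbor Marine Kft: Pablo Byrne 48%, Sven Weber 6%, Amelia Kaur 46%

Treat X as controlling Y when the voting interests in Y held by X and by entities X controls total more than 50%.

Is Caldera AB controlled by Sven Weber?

Sven holds 65% of Larkspur, so Sven controls Larkspur.
Sven holds 62% of Crestway, so Sven controls Crestway.
Neither Sven nor any entity Sven controls holds any voting interest in Caldera.
So Sven does not control Caldera.

No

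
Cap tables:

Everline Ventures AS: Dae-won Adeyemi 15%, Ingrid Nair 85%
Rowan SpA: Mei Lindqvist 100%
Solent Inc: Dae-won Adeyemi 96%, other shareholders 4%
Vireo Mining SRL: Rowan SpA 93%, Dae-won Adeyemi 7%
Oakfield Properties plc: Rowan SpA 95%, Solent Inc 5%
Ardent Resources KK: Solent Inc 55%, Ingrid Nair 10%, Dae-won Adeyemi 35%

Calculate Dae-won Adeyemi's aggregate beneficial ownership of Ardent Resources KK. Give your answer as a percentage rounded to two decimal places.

87.80%

Dae-won reaches Ardent along 2 paths.
Via Solent: 96% × 55% = 52.8%.
Direct stake: 35% = 35%.
Total: 52.8% + 35% = 87.8%.
Rounded: 87.80%.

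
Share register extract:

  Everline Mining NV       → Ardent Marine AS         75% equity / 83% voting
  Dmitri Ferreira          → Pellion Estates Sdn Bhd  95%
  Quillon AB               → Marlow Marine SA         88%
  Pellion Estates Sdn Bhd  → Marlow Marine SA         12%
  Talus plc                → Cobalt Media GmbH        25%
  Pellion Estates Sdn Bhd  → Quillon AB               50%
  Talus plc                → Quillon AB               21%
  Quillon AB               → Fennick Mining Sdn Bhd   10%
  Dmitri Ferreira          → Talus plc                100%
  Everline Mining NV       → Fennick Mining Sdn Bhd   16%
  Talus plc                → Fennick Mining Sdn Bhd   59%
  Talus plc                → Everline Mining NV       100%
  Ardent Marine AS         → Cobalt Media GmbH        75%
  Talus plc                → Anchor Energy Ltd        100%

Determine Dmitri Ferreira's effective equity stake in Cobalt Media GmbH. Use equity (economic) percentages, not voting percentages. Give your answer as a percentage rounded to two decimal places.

81.25%

Dmitri reaches Cobalt along 2 paths.
Via Talus → Everline → Ardent: 100% × 100% × 75% × 75% = 56.25%.
Via Talus: 100% × 25% = 25%.
Total: 56.25% + 25% = 81.25%.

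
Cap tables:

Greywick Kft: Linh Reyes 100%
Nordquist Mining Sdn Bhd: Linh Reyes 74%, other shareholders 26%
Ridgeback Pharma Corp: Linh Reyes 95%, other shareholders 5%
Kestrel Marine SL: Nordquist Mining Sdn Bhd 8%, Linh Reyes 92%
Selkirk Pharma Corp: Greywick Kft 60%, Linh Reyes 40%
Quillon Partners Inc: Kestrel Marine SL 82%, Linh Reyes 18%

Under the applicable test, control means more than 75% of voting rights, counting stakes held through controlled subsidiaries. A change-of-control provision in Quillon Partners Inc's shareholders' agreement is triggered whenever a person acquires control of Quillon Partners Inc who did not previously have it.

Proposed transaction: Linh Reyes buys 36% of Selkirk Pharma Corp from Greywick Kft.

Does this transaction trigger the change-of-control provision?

No

The purchase adds only to Linh's holdings (Greywick's stake shrinks), so Linh is the only person who could newly come to control Quillon.
Linh holds 92% of Kestrel, so Linh controls Kestrel.
Kestrel and Linh together hold 82% + 18% = 100% of Quillon, so Linh controls Quillon.
So Linh already controls Quillon before the transaction.
After the purchase, Linh's direct stake in Selkirk rises to 40% + 36% = 76%, and Greywick's stake falls to 24%.
Linh controlled Quillon already, so this is not a new person acquiring control; every other person's position is unchanged or reduced.
No new person acquires control, so the clause is not triggered.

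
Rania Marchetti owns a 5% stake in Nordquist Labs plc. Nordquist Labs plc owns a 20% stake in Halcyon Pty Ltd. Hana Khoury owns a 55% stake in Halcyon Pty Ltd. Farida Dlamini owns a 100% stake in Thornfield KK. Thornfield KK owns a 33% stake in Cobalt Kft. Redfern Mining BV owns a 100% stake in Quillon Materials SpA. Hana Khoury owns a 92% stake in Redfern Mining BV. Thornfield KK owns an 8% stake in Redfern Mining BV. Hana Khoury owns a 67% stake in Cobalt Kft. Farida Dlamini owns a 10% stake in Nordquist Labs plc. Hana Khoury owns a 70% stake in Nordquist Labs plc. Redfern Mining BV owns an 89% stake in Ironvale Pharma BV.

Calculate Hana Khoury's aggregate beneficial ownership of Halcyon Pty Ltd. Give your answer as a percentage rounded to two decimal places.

Hana reaches Halcyon along 2 paths.
Via Nordquist: 70% × 20% = 14%.
Direct stake: 55% = 55%.
Total: 14% + 55% = 69%.
Rounded: 69.00%.

69.00%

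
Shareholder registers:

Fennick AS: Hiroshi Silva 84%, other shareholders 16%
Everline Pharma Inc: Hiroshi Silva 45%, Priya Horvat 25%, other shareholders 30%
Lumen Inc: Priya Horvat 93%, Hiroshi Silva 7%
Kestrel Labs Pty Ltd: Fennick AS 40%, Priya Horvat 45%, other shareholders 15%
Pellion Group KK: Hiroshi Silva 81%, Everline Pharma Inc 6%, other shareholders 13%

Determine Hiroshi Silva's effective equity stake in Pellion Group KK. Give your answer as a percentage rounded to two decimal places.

83.70%

Hiroshi reaches Pellion along 2 paths.
Direct stake: 81% = 81%.
Via Everline: 45% × 6% = 2.7%.
Total: 81% + 2.7% = 83.7%.
Rounded: 83.70%.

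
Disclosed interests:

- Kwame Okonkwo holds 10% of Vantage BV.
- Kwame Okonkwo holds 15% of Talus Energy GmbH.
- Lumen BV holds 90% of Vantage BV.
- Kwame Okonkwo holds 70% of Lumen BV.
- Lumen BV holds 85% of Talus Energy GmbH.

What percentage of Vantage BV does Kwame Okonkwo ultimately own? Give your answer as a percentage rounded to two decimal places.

73.00%

Kwame reaches Vantage along 2 paths.
Via Lumen: 70% × 90% = 63%.
Direct stake: 10% = 10%.
Total: 63% + 10% = 73%.
Rounded: 73.00%.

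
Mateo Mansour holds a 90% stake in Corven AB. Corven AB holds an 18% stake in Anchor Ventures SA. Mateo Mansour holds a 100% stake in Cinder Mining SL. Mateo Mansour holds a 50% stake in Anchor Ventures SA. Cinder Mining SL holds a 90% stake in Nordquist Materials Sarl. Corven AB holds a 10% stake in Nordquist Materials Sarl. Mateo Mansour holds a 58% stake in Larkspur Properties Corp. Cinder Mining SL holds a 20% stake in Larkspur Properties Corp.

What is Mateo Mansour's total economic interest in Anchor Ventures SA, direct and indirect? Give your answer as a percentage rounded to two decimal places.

66.20%

Mateo reaches Anchor along 2 paths.
Via Corven: 90% × 18% = 16.2%.
Direct stake: 50% = 50%.
Total: 16.2% + 50% = 66.2%.
Rounded: 66.20%.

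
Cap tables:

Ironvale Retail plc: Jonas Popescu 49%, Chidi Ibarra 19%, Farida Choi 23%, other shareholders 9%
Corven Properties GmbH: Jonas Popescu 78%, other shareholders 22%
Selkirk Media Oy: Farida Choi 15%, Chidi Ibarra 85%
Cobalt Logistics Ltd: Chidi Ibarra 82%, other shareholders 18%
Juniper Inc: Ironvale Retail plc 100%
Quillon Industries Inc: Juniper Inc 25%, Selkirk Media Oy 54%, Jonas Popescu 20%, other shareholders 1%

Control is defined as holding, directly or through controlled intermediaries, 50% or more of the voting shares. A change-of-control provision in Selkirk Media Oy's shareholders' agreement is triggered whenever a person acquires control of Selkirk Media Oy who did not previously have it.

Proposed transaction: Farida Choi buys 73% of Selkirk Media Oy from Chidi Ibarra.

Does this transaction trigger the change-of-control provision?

Yes

The purchase adds only to Farida's holdings (Chidi's stake shrinks), so Farida is the only person who could newly come to control Selkirk.
Farida's largest direct stake is 23% in Ironvale, which does not meet the threshold, so Farida controls no company.
In Selkirk, Farida's side holds only 15%, not ≥ 50%.
So before the transaction, Farida does not control Selkirk.
After the purchase, Farida's direct stake in Selkirk rises to 15% + 73% = 88%, and Chidi's stake falls to 12%.
Farida holds 88% of Selkirk, so Farida controls Selkirk.
Farida did not control Selkirk before and does after, so the clause is triggered.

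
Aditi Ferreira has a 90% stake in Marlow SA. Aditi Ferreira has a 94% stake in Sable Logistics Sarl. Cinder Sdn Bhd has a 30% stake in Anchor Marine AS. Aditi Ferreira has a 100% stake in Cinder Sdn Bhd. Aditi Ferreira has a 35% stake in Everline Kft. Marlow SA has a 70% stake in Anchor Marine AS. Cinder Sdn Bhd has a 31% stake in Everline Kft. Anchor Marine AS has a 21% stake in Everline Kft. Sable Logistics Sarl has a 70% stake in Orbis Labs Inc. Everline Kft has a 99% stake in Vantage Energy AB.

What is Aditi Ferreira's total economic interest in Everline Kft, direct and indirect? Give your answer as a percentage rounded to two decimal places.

Aditi reaches Everline along 4 paths.
Direct stake: 35% = 35%.
Via Cinder → Anchor: 100% × 30% × 21% = 6.3%.
Via Marlow → Anchor: 90% × 70% × 21% = 13.23%.
Via Cinder: 100% × 31% = 31%.
Total: 35% + 6.3% + 13.23% + 31% = 85.53%.

85.53%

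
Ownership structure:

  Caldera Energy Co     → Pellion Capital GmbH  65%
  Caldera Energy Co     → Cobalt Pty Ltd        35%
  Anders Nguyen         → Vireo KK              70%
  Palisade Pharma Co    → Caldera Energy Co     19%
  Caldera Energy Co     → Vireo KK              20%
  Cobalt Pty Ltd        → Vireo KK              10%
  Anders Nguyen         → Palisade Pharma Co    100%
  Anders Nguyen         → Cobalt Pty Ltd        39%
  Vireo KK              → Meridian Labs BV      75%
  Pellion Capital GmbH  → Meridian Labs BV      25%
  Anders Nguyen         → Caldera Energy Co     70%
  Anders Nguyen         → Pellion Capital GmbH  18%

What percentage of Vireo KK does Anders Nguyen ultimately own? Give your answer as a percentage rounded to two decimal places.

94.82%

Anders reaches Vireo along 6 paths.
Via Cobalt: 39% × 10% = 3.9%.
Via Caldera → Cobalt: 70% × 35% × 10% = 2.45%.
Via Palisade → Caldera → Cobalt: 100% × 19% × 35% × 10% = 0.665%.
Via Caldera: 70% × 20% = 14%.
Via Palisade → Caldera: 100% × 19% × 20% = 3.8%.
Direct stake: 70% = 70%.
Total: 3.9% + 2.45% + 0.665% + 14% + 3.8% + 70% = 94.815%.
Rounded: 94.82%.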